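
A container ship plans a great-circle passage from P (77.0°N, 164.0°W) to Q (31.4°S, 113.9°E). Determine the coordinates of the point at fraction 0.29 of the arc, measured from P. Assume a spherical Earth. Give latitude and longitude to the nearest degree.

≈ (50°N, 137°E)

From cos δ = sin φ₁ sin φ₂ + cos φ₁ cos φ₂ cos Δλ, the central angle is δ ≈ 2.073 rad (118.8°).
Interpolate at f = 0.29 with slerp weights a = sin((1−f)δ)/sin δ ≈ 1.135, b = sin(fδ)/sin δ ≈ 0.645.
p = a·p₁ + b·p₂ ≈ (-0.469, 0.433, 0.770); φ = arcsin(p_z) ≈ 50.35°, λ = atan2(p_y, p_x) ≈ 137.25°.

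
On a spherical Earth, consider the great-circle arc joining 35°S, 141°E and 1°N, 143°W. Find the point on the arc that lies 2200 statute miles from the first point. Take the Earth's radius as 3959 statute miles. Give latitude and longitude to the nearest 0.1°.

≈ 24.8°S, 176.0°E

The haversine formula gives a central angle δ ≈ 1.382 rad (79.2°) between the endpoints. The total great-circle distance is δ·R ≈ 1.382 × 3959 ≈ 5470 mi, so the target fraction is f = 2200/5470 ≈ 0.402.
Interpolate at f ≈ 0.402 with slerp weights a = sin((1−f)δ)/sin δ ≈ 0.748, b = sin(fδ)/sin δ ≈ 0.537.
p = a·p₁ + b·p₂ ≈ (-0.905, 0.063, -0.420); φ = arcsin(p_z) ≈ -24.83°, λ = atan2(p_y, p_x) ≈ 176.04°.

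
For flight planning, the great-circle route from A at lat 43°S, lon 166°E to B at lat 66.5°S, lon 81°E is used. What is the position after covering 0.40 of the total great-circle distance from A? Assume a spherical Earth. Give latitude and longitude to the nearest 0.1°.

≈ lat 58.5°S, lon 146.2°E

Convert each endpoint to a unit vector on the sphere (x = cos φ cos λ, y = cos φ sin λ, z = sin φ).
The central angle between the endpoints is δ = arccos(p₁·p₂) ≈ 0.862 rad (49.4°).
Interpolate at f = 0.40 with slerp weights a = sin((1−f)δ)/sin δ ≈ 0.651, b = sin(fδ)/sin δ ≈ 0.445.
p = a·p₁ + b·p₂ ≈ (-0.434, 0.291, -0.853); φ = arcsin(p_z) ≈ -58.49°, λ = atan2(p_y, p_x) ≈ 146.22°.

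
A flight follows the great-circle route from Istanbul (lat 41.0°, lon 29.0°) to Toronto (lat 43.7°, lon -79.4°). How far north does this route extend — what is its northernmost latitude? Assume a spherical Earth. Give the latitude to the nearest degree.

The great circle lies in the plane with unit normal n̂ = (p₁ × p₂)/|p₁ × p₂|.
Here n̂_z ≈ -0.539; the vertex latitude is φ_max = arccos|n̂_z| ≈ 57.4°.

≈ 57°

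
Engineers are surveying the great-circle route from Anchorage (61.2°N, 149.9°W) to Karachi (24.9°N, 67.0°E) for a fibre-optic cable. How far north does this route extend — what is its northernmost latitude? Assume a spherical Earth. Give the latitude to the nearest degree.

The great circle lies in the plane with unit normal n̂ = (p₁ × p₂)/|p₁ × p₂|.
Here n̂_z ≈ -0.262; the vertex latitude is φ_max = arccos|n̂_z| ≈ 74.8°.

≈ 75°N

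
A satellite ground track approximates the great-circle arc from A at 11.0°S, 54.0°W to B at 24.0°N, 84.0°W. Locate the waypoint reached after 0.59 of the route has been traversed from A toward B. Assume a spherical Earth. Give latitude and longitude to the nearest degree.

The haversine formula gives a central angle δ ≈ 0.797 rad (45.7°) between the endpoints.
Interpolate at f = 0.59 with slerp weights a = sin((1−f)δ)/sin δ ≈ 0.449, b = sin(fδ)/sin δ ≈ 0.633.
p = a·p₁ + b·p₂ ≈ (0.319, -0.932, 0.172); φ = arcsin(p_z) ≈ 9.91°, λ = atan2(p_y, p_x) ≈ -71.08°.

≈ 10°N, 71°W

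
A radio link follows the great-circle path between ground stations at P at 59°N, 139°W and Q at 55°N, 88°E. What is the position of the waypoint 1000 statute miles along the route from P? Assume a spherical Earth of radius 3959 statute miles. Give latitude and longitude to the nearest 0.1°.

Write both endpoints as unit vectors p₁, p₂ with components (cos φ cos λ, cos φ sin λ, sin φ).
The central angle between the endpoints is δ = arccos(p₁·p₂) ≈ 1.046 rad (60.0°). The total great-circle distance is δ·R ≈ 1.046 × 3959 ≈ 4143 mi, so the target fraction is f = 1000/4143 ≈ 0.241.
Interpolate at f ≈ 0.241 with slerp weights a = sin((1−f)δ)/sin δ ≈ 0.824, b = sin(fδ)/sin δ ≈ 0.289.
p = a·p₁ + b·p₂ ≈ (-0.314, -0.113, 0.943); φ = arcsin(p_z) ≈ 70.49°, λ = atan2(p_y, p_x) ≈ -160.26°.

≈ 70.5°N, 160.3°W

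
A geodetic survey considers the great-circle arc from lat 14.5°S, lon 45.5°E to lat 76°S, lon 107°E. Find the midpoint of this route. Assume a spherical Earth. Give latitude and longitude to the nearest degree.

≈ lat 48°S, lon 57°E

Write both endpoints as unit vectors p₁, p₂ with components (cos φ cos λ, cos φ sin λ, sin φ).
The central angle between the endpoints is δ = arccos(p₁·p₂) ≈ 1.208 rad (69.2°).
Interpolate at f = 1/2 with slerp weights a = sin((1−f)δ)/sin δ ≈ 0.608, b = sin(fδ)/sin δ ≈ 0.608.
p = a·p₁ + b·p₂ ≈ (0.369, 0.560, -0.742); φ = arcsin(p_z) ≈ -47.87°, λ = atan2(p_y, p_x) ≈ 56.60°.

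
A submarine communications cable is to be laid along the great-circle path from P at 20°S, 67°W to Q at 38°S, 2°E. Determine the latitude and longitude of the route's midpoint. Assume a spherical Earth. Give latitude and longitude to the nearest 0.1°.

Convert each endpoint to a unit vector on the sphere (x = cos φ cos λ, y = cos φ sin λ, z = sin φ).
The central angle between the endpoints is δ = arccos(p₁·p₂) ≈ 1.075 rad (61.6°).
Interpolate at f = 1/2 with slerp weights a = sin((1−f)δ)/sin δ ≈ 0.582, b = sin(fδ)/sin δ ≈ 0.582.
p = a·p₁ + b·p₂ ≈ (0.672, -0.487, -0.557); φ = arcsin(p_z) ≈ -33.88°, λ = atan2(p_y, p_x) ≈ -35.95°.

≈ 33.9°S, 36.0°W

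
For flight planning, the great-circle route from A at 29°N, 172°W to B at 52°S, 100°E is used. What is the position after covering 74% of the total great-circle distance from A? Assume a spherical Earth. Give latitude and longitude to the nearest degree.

From cos δ = sin φ₁ sin φ₂ + cos φ₁ cos φ₂ cos Δλ, the central angle is δ ≈ 1.943 rad (111.3°).
Interpolate at f = 0.74 with slerp weights a = sin((1−f)δ)/sin δ ≈ 0.519, b = sin(fδ)/sin δ ≈ 1.064.
p = a·p₁ + b·p₂ ≈ (-0.564, 0.582, -0.586); φ = arcsin(p_z) ≈ -35.91°, λ = atan2(p_y, p_x) ≈ 134.09°.

≈ 36°S, 134°E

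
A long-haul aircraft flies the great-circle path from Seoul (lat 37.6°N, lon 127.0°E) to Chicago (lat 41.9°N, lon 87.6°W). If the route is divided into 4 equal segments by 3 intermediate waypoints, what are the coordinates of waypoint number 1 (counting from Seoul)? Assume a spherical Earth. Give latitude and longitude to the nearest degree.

Convert each endpoint to a unit vector on the sphere (x = cos φ cos λ, y = cos φ sin λ, z = sin φ).
The central angle between the endpoints is δ = arccos(p₁·p₂) ≈ 1.649 rad (94.5°).
Interpolate at f = 1/4 with slerp weights a = sin((1−f)δ)/sin δ ≈ 0.948, b = sin(fδ)/sin δ ≈ 0.402.
p = a·p₁ + b·p₂ ≈ (-0.439, 0.301, 0.847); φ = arcsin(p_z) ≈ 57.83°, λ = atan2(p_y, p_x) ≈ 145.60°.

≈ lat 58°N, lon 146°E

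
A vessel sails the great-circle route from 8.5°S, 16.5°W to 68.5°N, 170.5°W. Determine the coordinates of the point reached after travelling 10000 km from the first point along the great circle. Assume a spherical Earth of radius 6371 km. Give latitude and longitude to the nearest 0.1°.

Convert each endpoint to a unit vector on the sphere (x = cos φ cos λ, y = cos φ sin λ, z = sin φ).
The central angle between the endpoints is δ = arccos(p₁·p₂) ≈ 2.053 rad (117.6°). The total great-circle distance is δ·R ≈ 2.053 × 6371 ≈ 13077 km, so the target fraction is f = 10000/13077 ≈ 0.765.
Interpolate at f ≈ 0.765 with slerp weights a = sin((1−f)δ)/sin δ ≈ 0.524, b = sin(fδ)/sin δ ≈ 1.128.
p = a·p₁ + b·p₂ ≈ (0.089, -0.215, 0.972); φ = arcsin(p_z) ≈ 76.52°, λ = atan2(p_y, p_x) ≈ -67.55°.

≈ 76.5°N, 67.6°W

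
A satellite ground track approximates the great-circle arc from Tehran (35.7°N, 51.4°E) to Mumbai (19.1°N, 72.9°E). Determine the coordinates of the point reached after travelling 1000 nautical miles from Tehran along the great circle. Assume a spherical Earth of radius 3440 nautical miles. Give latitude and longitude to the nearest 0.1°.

From cos δ = sin φ₁ sin φ₂ + cos φ₁ cos φ₂ cos Δλ, the central angle is δ ≈ 0.440 rad (25.2°). The total great-circle distance is δ·R ≈ 0.440 × 3440 ≈ 1512 nmi, so the target fraction is f = 1000/1512 ≈ 0.661.
Interpolate at f ≈ 0.661 with slerp weights a = sin((1−f)δ)/sin δ ≈ 0.349, b = sin(fδ)/sin δ ≈ 0.674.
p = a·p₁ + b·p₂ ≈ (0.364, 0.830, 0.424); φ = arcsin(p_z) ≈ 25.07°, λ = atan2(p_y, p_x) ≈ 66.32°.

≈ 25.1°N, 66.3°E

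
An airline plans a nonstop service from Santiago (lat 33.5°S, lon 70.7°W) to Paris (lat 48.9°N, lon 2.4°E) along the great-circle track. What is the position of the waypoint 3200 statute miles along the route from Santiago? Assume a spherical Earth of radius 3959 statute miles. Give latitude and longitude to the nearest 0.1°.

Convert each endpoint to a unit vector on the sphere (x = cos φ cos λ, y = cos φ sin λ, z = sin φ).
The central angle between the endpoints is δ = arccos(p₁·p₂) ≈ 1.830 rad (104.9°). The total great-circle distance is δ·R ≈ 1.830 × 3959 ≈ 7246 mi, so the target fraction is f = 3200/7246 ≈ 0.442.
Interpolate at f ≈ 0.442 with slerp weights a = sin((1−f)δ)/sin δ ≈ 0.883, b = sin(fδ)/sin δ ≈ 0.748.
p = a·p₁ + b·p₂ ≈ (0.735, -0.674, 0.077); φ = arcsin(p_z) ≈ 4.39°, λ = atan2(p_y, p_x) ≈ -42.54°.

≈ lat 4.4°N, lon 42.5°W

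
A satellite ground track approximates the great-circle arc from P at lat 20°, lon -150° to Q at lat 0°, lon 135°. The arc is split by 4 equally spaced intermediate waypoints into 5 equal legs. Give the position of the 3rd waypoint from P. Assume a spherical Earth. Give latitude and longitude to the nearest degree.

≈ lat 10°, lon 164°

Write both endpoints as unit vectors p₁, p₂ with components (cos φ cos λ, cos φ sin λ, sin φ).
The central angle between the endpoints is δ = arccos(p₁·p₂) ≈ 1.325 rad (75.9°).
Interpolate at f = 3/5 with slerp weights a = sin((1−f)δ)/sin δ ≈ 0.521, b = sin(fδ)/sin δ ≈ 0.736.
p = a·p₁ + b·p₂ ≈ (-0.945, 0.276, 0.178); φ = arcsin(p_z) ≈ 10.27°, λ = atan2(p_y, p_x) ≈ 163.74°.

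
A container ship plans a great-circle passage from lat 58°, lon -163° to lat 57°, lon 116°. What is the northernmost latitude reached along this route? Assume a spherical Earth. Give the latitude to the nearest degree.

≈ 64°

The great circle lies in the plane with unit normal n̂ = (p₁ × p₂)/|p₁ × p₂|.
Here n̂_z ≈ -0.436; the vertex latitude is φ_max = arccos|n̂_z| ≈ 64.2°.
Check via Clairaut: cos φ_max = |cos φ₁| · sin C = cos(58.0°)·sin(55.3°) ≈ 0.436, again giving ≈ 64.2°.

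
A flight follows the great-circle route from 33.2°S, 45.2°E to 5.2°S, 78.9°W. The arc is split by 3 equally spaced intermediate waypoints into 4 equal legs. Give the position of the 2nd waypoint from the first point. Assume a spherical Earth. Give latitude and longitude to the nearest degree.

≈ 36°S, 26°W

From cos δ = sin φ₁ sin φ₂ + cos φ₁ cos φ₂ cos Δλ, the central angle is δ ≈ 2.002 rad (114.7°).
Interpolate at f = 2/4 with slerp weights a = sin((1−f)δ)/sin δ ≈ 0.927, b = sin(fδ)/sin δ ≈ 0.927.
p = a·p₁ + b·p₂ ≈ (0.724, -0.355, -0.591); φ = arcsin(p_z) ≈ -36.25°, λ = atan2(p_y, p_x) ≈ -26.14°.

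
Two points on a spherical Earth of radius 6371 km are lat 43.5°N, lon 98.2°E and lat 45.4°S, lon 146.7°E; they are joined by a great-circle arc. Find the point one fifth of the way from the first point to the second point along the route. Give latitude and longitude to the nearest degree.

≈ lat 26°N, lon 110°E

Write both endpoints as unit vectors p₁, p₂ with components (cos φ cos λ, cos φ sin λ, sin φ).
The central angle between the endpoints is δ = arccos(p₁·p₂) ≈ 1.724 rad (98.8°).
Interpolate at f = 1/5 with slerp weights a = sin((1−f)δ)/sin δ ≈ 0.993, b = sin(fδ)/sin δ ≈ 0.342.
p = a·p₁ + b·p₂ ≈ (-0.303, 0.845, 0.440); φ = arcsin(p_z) ≈ 26.12°, λ = atan2(p_y, p_x) ≈ 109.76°.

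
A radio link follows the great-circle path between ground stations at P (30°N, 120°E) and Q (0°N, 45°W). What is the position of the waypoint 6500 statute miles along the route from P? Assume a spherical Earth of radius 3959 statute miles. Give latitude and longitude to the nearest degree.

Convert each endpoint to a unit vector on the sphere (x = cos φ cos λ, y = cos φ sin λ, z = sin φ).
The central angle between the endpoints is δ = arccos(p₁·p₂) ≈ 2.562 rad (146.8°). The total great-circle distance is δ·R ≈ 2.562 × 3959 ≈ 10142 mi, so the target fraction is f = 6500/10142 ≈ 0.641.
Interpolate at f ≈ 0.641 with slerp weights a = sin((1−f)δ)/sin δ ≈ 1.452, b = sin(fδ)/sin δ ≈ 1.820.
p = a·p₁ + b·p₂ ≈ (0.659, -0.198, 0.726); φ = arcsin(p_z) ≈ 46.54°, λ = atan2(p_y, p_x) ≈ -16.76°.

≈ (47°N, 17°W)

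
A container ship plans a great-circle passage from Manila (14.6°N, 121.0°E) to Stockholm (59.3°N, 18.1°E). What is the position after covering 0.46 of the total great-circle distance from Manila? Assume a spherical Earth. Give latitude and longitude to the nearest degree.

Convert each endpoint to a unit vector on the sphere (x = cos φ cos λ, y = cos φ sin λ, z = sin φ).
The central angle between the endpoints is δ = arccos(p₁·p₂) ≈ 1.464 rad (83.9°).
Interpolate at f = 0.46 with slerp weights a = sin((1−f)δ)/sin δ ≈ 0.715, b = sin(fδ)/sin δ ≈ 0.627.
p = a·p₁ + b·p₂ ≈ (-0.052, 0.692, 0.720); φ = arcsin(p_z) ≈ 46.02°, λ = atan2(p_y, p_x) ≈ 94.28°.

≈ (46°N, 94°E)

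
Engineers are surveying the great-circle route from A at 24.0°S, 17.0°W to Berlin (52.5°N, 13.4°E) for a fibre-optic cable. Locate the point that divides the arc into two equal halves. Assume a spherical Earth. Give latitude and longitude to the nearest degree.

≈ 15°N, 5°W

Convert each endpoint to a unit vector on the sphere (x = cos φ cos λ, y = cos φ sin λ, z = sin φ).
The central angle between the endpoints is δ = arccos(p₁·p₂) ≈ 1.413 rad (81.0°).
Interpolate at f = 1/2 with slerp weights a = sin((1−f)δ)/sin δ ≈ 0.657, b = sin(fδ)/sin δ ≈ 0.657.
p = a·p₁ + b·p₂ ≈ (0.964, -0.083, 0.254); φ = arcsin(p_z) ≈ 14.72°, λ = atan2(p_y, p_x) ≈ -4.91°.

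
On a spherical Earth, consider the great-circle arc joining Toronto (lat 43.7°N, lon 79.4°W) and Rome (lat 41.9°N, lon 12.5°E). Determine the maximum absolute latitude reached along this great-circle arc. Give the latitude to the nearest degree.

≈ 53°N

The great circle lies in the plane with unit normal n̂ = (p₁ × p₂)/|p₁ × p₂|.
Here n̂_z ≈ +0.600; the vertex latitude is φ_max = arccos|n̂_z| ≈ 53.1°.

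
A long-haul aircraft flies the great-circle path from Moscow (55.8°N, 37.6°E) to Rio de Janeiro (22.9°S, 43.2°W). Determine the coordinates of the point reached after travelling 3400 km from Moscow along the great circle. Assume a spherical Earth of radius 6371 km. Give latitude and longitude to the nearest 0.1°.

Convert each endpoint to a unit vector on the sphere (x = cos φ cos λ, y = cos φ sin λ, z = sin φ).
The central angle between the endpoints is δ = arccos(p₁·p₂) ≈ 1.812 rad (103.8°). The total great-circle distance is δ·R ≈ 1.812 × 6371 ≈ 11545 km, so the target fraction is f = 3400/11545 ≈ 0.294.
Interpolate at f ≈ 0.294 with slerp weights a = sin((1−f)δ)/sin δ ≈ 0.986, b = sin(fδ)/sin δ ≈ 0.524.
p = a·p₁ + b·p₂ ≈ (0.791, 0.008, 0.612); φ = arcsin(p_z) ≈ 37.72°, λ = atan2(p_y, p_x) ≈ 0.57°.

≈ 37.7°N, 0.6°E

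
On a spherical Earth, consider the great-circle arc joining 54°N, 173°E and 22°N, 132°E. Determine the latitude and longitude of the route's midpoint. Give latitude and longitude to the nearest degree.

≈ 40°N, 148°E

Convert each endpoint to a unit vector on the sphere (x = cos φ cos λ, y = cos φ sin λ, z = sin φ).
The central angle between the endpoints is δ = arccos(p₁·p₂) ≈ 0.775 rad (44.4°).
Interpolate at f = 1/2 with slerp weights a = sin((1−f)δ)/sin δ ≈ 0.540, b = sin(fδ)/sin δ ≈ 0.540.
p = a·p₁ + b·p₂ ≈ (-0.650, 0.411, 0.639); φ = arcsin(p_z) ≈ 39.73°, λ = atan2(p_y, p_x) ≈ 147.71°.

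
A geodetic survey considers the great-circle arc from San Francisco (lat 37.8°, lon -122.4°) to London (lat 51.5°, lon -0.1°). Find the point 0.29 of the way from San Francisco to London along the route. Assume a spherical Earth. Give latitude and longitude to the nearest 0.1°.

Convert each endpoint to a unit vector on the sphere (x = cos φ cos λ, y = cos φ sin λ, z = sin φ).
The central angle between the endpoints is δ = arccos(p₁·p₂) ≈ 1.352 rad (77.5°).
Interpolate at f = 0.29 with slerp weights a = sin((1−f)δ)/sin δ ≈ 0.839, b = sin(fδ)/sin δ ≈ 0.391.
p = a·p₁ + b·p₂ ≈ (-0.112, -0.560, 0.821); φ = arcsin(p_z) ≈ 55.16°, λ = atan2(p_y, p_x) ≈ -101.26°.

≈ lat 55.2°, lon -101.3°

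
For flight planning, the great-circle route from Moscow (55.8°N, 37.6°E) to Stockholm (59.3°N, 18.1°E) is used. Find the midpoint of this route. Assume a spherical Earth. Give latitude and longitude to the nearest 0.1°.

Write both endpoints as unit vectors p₁, p₂ with components (cos φ cos λ, cos φ sin λ, sin φ).
The central angle between the endpoints is δ = arccos(p₁·p₂) ≈ 0.192 rad (11.0°).
Interpolate at f = 1/2 with slerp weights a = sin((1−f)δ)/sin δ ≈ 0.502, b = sin(fδ)/sin δ ≈ 0.502.
p = a·p₁ + b·p₂ ≈ (0.467, 0.252, 0.847); φ = arcsin(p_z) ≈ 57.93°, λ = atan2(p_y, p_x) ≈ 28.32°.

≈ (57.9°N, 28.3°E)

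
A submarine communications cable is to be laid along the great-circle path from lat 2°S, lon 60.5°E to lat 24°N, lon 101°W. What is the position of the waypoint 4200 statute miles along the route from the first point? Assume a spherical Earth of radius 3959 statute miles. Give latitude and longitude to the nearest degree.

≈ lat 42°N, lon 14°E

From cos δ = sin φ₁ sin φ₂ + cos φ₁ cos φ₂ cos Δλ, the central angle is δ ≈ 2.647 rad (151.6°). The total great-circle distance is δ·R ≈ 2.647 × 3959 ≈ 10478 mi, so the target fraction is f = 4200/10478 ≈ 0.401.
Interpolate at f ≈ 0.401 with slerp weights a = sin((1−f)δ)/sin δ ≈ 2.105, b = sin(fδ)/sin δ ≈ 1.838.
p = a·p₁ + b·p₂ ≈ (0.716, 0.183, 0.674); φ = arcsin(p_z) ≈ 42.37°, λ = atan2(p_y, p_x) ≈ 14.36°.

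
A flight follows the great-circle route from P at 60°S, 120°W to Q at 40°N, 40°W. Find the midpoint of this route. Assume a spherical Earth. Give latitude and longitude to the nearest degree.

≈ 13°S, 70°W

Write both endpoints as unit vectors p₁, p₂ with components (cos φ cos λ, cos φ sin λ, sin φ).
The central angle between the endpoints is δ = arccos(p₁·p₂) ≈ 2.083 rad (119.4°).
Interpolate at f = 1/2 with slerp weights a = sin((1−f)δ)/sin δ ≈ 0.990, b = sin(fδ)/sin δ ≈ 0.990.
p = a·p₁ + b·p₂ ≈ (0.334, -0.916, -0.221); φ = arcsin(p_z) ≈ -12.77°, λ = atan2(p_y, p_x) ≈ -70.00°.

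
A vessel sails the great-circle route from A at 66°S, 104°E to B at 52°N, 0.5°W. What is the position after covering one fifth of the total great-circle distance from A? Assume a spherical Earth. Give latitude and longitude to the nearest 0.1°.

≈ 48.5°S, 60.8°E

From cos δ = sin φ₁ sin φ₂ + cos φ₁ cos φ₂ cos Δλ, the central angle is δ ≈ 2.470 rad (141.5°).
Interpolate at f = 1/5 with slerp weights a = sin((1−f)δ)/sin δ ≈ 1.476, b = sin(fδ)/sin δ ≈ 0.762.
p = a·p₁ + b·p₂ ≈ (0.324, 0.579, -0.749); φ = arcsin(p_z) ≈ -48.48°, λ = atan2(p_y, p_x) ≈ 60.79°.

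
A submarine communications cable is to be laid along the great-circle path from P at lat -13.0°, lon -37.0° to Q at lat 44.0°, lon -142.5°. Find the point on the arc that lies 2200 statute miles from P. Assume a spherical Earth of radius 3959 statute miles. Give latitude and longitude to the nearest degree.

≈ lat 9°, lon -60°

The haversine formula gives a central angle δ ≈ 1.922 rad (110.1°) between the endpoints. The total great-circle distance is δ·R ≈ 1.922 × 3959 ≈ 7607 mi, so the target fraction is f = 2200/7607 ≈ 0.289.
Interpolate at f ≈ 0.289 with slerp weights a = sin((1−f)δ)/sin δ ≈ 1.043, b = sin(fδ)/sin δ ≈ 0.562.
p = a·p₁ + b·p₂ ≈ (0.491, -0.857, 0.156); φ = arcsin(p_z) ≈ 8.96°, λ = atan2(p_y, p_x) ≈ -60.22°.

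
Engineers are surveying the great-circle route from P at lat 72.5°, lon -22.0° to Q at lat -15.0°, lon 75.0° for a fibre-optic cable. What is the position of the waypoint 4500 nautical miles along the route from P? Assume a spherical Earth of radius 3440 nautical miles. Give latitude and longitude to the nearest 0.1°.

≈ lat 15.0°, lon 65.3°

Write both endpoints as unit vectors p₁, p₂ with components (cos φ cos λ, cos φ sin λ, sin φ).
The central angle between the endpoints is δ = arccos(p₁·p₂) ≈ 1.857 rad (106.4°). The total great-circle distance is δ·R ≈ 1.857 × 3440 ≈ 6388 nmi, so the target fraction is f = 4500/6388 ≈ 0.704.
Interpolate at f ≈ 0.704 with slerp weights a = sin((1−f)δ)/sin δ ≈ 0.544, b = sin(fδ)/sin δ ≈ 1.007.
p = a·p₁ + b·p₂ ≈ (0.403, 0.878, 0.258); φ = arcsin(p_z) ≈ 14.95°, λ = atan2(p_y, p_x) ≈ 65.33°.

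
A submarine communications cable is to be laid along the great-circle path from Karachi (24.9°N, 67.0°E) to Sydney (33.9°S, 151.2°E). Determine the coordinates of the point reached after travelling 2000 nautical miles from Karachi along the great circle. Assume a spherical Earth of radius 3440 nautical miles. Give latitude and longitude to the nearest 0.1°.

From cos δ = sin φ₁ sin φ₂ + cos φ₁ cos φ₂ cos Δλ, the central angle is δ ≈ 1.730 rad (99.1°). The total great-circle distance is δ·R ≈ 1.730 × 3440 ≈ 5952 nmi, so the target fraction is f = 2000/5952 ≈ 0.336.
Interpolate at f ≈ 0.336 with slerp weights a = sin((1−f)δ)/sin δ ≈ 0.924, b = sin(fδ)/sin δ ≈ 0.556.
p = a·p₁ + b·p₂ ≈ (-0.077, 0.994, 0.079); φ = arcsin(p_z) ≈ 4.52°, λ = atan2(p_y, p_x) ≈ 94.44°.

≈ 4.5°N, 94.4°E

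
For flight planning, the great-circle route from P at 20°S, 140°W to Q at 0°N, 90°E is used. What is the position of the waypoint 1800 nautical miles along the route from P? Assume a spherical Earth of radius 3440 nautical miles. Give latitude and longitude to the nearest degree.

Convert each endpoint to a unit vector on the sphere (x = cos φ cos λ, y = cos φ sin λ, z = sin φ).
The central angle between the endpoints is δ = arccos(p₁·p₂) ≈ 2.219 rad (127.2°). The total great-circle distance is δ·R ≈ 2.219 × 3440 ≈ 7635 nmi, so the target fraction is f = 1800/7635 ≈ 0.236.
Interpolate at f ≈ 0.236 with slerp weights a = sin((1−f)δ)/sin δ ≈ 1.245, b = sin(fδ)/sin δ ≈ 0.627.
p = a·p₁ + b·p₂ ≈ (-0.896, -0.125, -0.426); φ = arcsin(p_z) ≈ -25.20°, λ = atan2(p_y, p_x) ≈ -172.06°.

≈ 25°S, 172°W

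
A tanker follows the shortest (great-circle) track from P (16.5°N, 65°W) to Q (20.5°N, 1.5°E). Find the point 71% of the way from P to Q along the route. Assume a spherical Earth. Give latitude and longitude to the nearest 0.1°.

The haversine formula gives a central angle δ ≈ 1.096 rad (62.8°) between the endpoints.
Interpolate at f = 0.71 with slerp weights a = sin((1−f)δ)/sin δ ≈ 0.351, b = sin(fδ)/sin δ ≈ 0.789.
p = a·p₁ + b·p₂ ≈ (0.881, -0.286, 0.376); φ = arcsin(p_z) ≈ 22.10°, λ = atan2(p_y, p_x) ≈ -17.98°.

≈ (22.1°N, 18.0°W)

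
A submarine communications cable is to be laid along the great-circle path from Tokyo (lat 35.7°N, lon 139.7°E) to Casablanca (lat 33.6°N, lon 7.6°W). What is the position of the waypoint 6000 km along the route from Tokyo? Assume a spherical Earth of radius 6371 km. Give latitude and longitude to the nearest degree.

≈ lat 68°N, lon 59°E

Convert each endpoint to a unit vector on the sphere (x = cos φ cos λ, y = cos φ sin λ, z = sin φ).
The central angle between the endpoints is δ = arccos(p₁·p₂) ≈ 1.820 rad (104.3°). The total great-circle distance is δ·R ≈ 1.820 × 6371 ≈ 11593 km, so the target fraction is f = 6000/11593 ≈ 0.518.
Interpolate at f ≈ 0.518 with slerp weights a = sin((1−f)δ)/sin δ ≈ 0.794, b = sin(fδ)/sin δ ≈ 0.834.
p = a·p₁ + b·p₂ ≈ (0.197, 0.325, 0.925); φ = arcsin(p_z) ≈ 67.66°, λ = atan2(p_y, p_x) ≈ 58.76°.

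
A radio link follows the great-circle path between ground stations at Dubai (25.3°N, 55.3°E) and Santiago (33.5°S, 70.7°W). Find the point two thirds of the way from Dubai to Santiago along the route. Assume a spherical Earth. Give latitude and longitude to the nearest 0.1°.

≈ 20.2°S, 22.9°W

Convert each endpoint to a unit vector on the sphere (x = cos φ cos λ, y = cos φ sin λ, z = sin φ).
The central angle between the endpoints is δ = arccos(p₁·p₂) ≈ 2.317 rad (132.8°).
Interpolate at f = 2/3 with slerp weights a = sin((1−f)δ)/sin δ ≈ 0.951, b = sin(fδ)/sin δ ≈ 1.362.
p = a·p₁ + b·p₂ ≈ (0.865, -0.365, -0.345); φ = arcsin(p_z) ≈ -20.20°, λ = atan2(p_y, p_x) ≈ -22.90°.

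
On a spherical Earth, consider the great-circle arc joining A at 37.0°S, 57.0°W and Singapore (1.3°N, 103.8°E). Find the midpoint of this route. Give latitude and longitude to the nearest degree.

From cos δ = sin φ₁ sin φ₂ + cos φ₁ cos φ₂ cos Δλ, the central angle is δ ≈ 2.446 rad (140.1°).
Interpolate at f = 1/2 with slerp weights a = sin((1−f)δ)/sin δ ≈ 1.467, b = sin(fδ)/sin δ ≈ 1.467.
p = a·p₁ + b·p₂ ≈ (0.288, 0.442, -0.850); φ = arcsin(p_z) ≈ -58.17°, λ = atan2(p_y, p_x) ≈ 56.87°.

≈ 58°S, 57°E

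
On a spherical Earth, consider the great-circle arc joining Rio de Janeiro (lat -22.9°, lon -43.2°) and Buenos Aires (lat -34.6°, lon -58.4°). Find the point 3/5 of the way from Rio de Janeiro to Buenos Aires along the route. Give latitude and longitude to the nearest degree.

Write both endpoints as unit vectors p₁, p₂ with components (cos φ cos λ, cos φ sin λ, sin φ).
The central angle between the endpoints is δ = arccos(p₁·p₂) ≈ 0.309 rad (17.7°).
Interpolate at f = 3/5 with slerp weights a = sin((1−f)δ)/sin δ ≈ 0.405, b = sin(fδ)/sin δ ≈ 0.606.
p = a·p₁ + b·p₂ ≈ (0.534, -0.681, -0.502); φ = arcsin(p_z) ≈ -30.13°, λ = atan2(p_y, p_x) ≈ -51.90°.

≈ lat -30°, lon -52°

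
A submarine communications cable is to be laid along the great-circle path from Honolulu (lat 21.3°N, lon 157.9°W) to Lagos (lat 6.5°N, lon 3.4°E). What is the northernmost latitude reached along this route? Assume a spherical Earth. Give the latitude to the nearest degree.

≈ 57°N

The great circle lies in the plane with unit normal n̂ = (p₁ × p₂)/|p₁ × p₂|.
Here n̂_z ≈ +0.540; the vertex latitude is φ_max = arccos|n̂_z| ≈ 57.3°.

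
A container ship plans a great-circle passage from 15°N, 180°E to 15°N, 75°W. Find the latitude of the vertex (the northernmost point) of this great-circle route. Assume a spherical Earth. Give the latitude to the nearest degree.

≈ 24°N

The great circle lies in the plane with unit normal n̂ = (p₁ × p₂)/|p₁ × p₂|.
Here n̂_z ≈ +0.915; the vertex latitude is φ_max = arccos|n̂_z| ≈ 23.8°.
Check via Clairaut: cos φ_max = |cos φ₁| · sin C = cos(15.0°)·sin(71.4°) ≈ 0.915, again giving ≈ 23.8°.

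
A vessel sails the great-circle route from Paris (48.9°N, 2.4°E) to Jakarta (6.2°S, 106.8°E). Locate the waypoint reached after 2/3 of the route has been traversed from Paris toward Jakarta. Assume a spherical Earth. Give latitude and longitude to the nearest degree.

Convert each endpoint to a unit vector on the sphere (x = cos φ cos λ, y = cos φ sin λ, z = sin φ).
The central angle between the endpoints is δ = arccos(p₁·p₂) ≈ 1.817 rad (104.1°).
Interpolate at f = 2/3 with slerp weights a = sin((1−f)δ)/sin δ ≈ 0.587, b = sin(fδ)/sin δ ≈ 0.965.
p = a·p₁ + b·p₂ ≈ (0.108, 0.935, 0.338); φ = arcsin(p_z) ≈ 19.76°, λ = atan2(p_y, p_x) ≈ 83.40°.

≈ 20°N, 83°E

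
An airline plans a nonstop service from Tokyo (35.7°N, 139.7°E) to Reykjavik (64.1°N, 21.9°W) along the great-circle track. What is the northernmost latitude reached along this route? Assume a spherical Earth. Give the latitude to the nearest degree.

≈ 83°N

The great circle lies in the plane with unit normal n̂ = (p₁ × p₂)/|p₁ × p₂|.
Here n̂_z ≈ -0.114; the vertex latitude is φ_max = arccos|n̂_z| ≈ 83.5°.
Check via Clairaut: cos φ_max = |cos φ₁| · sin C = cos(35.7°)·sin(8.1°) ≈ 0.114, again giving ≈ 83.5°.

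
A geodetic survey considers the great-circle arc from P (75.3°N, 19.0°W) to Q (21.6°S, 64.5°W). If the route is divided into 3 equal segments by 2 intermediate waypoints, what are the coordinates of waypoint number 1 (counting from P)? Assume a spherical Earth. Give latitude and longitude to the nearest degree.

≈ (45°N, 51°W)

Write both endpoints as unit vectors p₁, p₂ with components (cos φ cos λ, cos φ sin λ, sin φ).
The central angle between the endpoints is δ = arccos(p₁·p₂) ≈ 1.763 rad (101.0°).
Interpolate at f = 1/3 with slerp weights a = sin((1−f)δ)/sin δ ≈ 0.940, b = sin(fδ)/sin δ ≈ 0.565.
p = a·p₁ + b·p₂ ≈ (0.452, -0.552, 0.701); φ = arcsin(p_z) ≈ 44.53°, λ = atan2(p_y, p_x) ≈ -50.69°.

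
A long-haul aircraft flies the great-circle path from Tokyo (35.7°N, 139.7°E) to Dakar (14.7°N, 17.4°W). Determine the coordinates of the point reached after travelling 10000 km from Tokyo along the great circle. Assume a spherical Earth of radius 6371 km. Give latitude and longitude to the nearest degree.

≈ (46°N, 1°E)

Convert each endpoint to a unit vector on the sphere (x = cos φ cos λ, y = cos φ sin λ, z = sin φ).
The central angle between the endpoints is δ = arccos(p₁·p₂) ≈ 2.184 rad (125.1°). The total great-circle distance is δ·R ≈ 2.184 × 6371 ≈ 13914 km, so the target fraction is f = 10000/13914 ≈ 0.719.
Interpolate at f ≈ 0.719 with slerp weights a = sin((1−f)δ)/sin δ ≈ 0.705, b = sin(fδ)/sin δ ≈ 1.223.
p = a·p₁ + b·p₂ ≈ (0.692, 0.017, 0.722); φ = arcsin(p_z) ≈ 46.19°, λ = atan2(p_y, p_x) ≈ 1.37°.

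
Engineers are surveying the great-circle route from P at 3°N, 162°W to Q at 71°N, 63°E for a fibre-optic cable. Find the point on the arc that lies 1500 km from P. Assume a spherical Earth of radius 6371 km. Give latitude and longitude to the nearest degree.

Convert each endpoint to a unit vector on the sphere (x = cos φ cos λ, y = cos φ sin λ, z = sin φ).
The central angle between the endpoints is δ = arccos(p₁·p₂) ≈ 1.752 rad (100.4°). The total great-circle distance is δ·R ≈ 1.752 × 6371 ≈ 11163 km, so the target fraction is f = 1500/11163 ≈ 0.134.
Interpolate at f ≈ 0.134 with slerp weights a = sin((1−f)δ)/sin δ ≈ 1.015, b = sin(fδ)/sin δ ≈ 0.237.
p = a·p₁ + b·p₂ ≈ (-0.929, -0.244, 0.277); φ = arcsin(p_z) ≈ 16.10°, λ = atan2(p_y, p_x) ≈ -165.26°.

≈ 16°N, 165°W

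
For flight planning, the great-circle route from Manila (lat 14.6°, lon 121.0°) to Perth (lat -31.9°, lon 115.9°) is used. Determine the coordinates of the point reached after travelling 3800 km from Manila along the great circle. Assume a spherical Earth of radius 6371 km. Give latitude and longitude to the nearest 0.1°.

≈ lat -19.4°, lon 117.5°

The haversine formula gives a central angle δ ≈ 0.816 rad (46.8°) between the endpoints. The total great-circle distance is δ·R ≈ 0.816 × 6371 ≈ 5199 km, so the target fraction is f = 3800/5199 ≈ 0.731.
Interpolate at f ≈ 0.731 with slerp weights a = sin((1−f)δ)/sin δ ≈ 0.299, b = sin(fδ)/sin δ ≈ 0.771.
p = a·p₁ + b·p₂ ≈ (-0.435, 0.837, -0.332); φ = arcsin(p_z) ≈ -19.40°, λ = atan2(p_y, p_x) ≈ 117.46°.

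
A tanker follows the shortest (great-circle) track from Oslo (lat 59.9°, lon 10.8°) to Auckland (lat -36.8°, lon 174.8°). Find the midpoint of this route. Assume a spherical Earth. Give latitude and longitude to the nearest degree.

≈ lat 37°, lon 151°

Write both endpoints as unit vectors p₁, p₂ with components (cos φ cos λ, cos φ sin λ, sin φ).
The central angle between the endpoints is δ = arccos(p₁·p₂) ≈ 2.700 rad (154.7°).
Interpolate at f = 1/2 with slerp weights a = sin((1−f)δ)/sin δ ≈ 2.285, b = sin(fδ)/sin δ ≈ 2.285.
p = a·p₁ + b·p₂ ≈ (-0.697, 0.381, 0.608); φ = arcsin(p_z) ≈ 37.46°, λ = atan2(p_y, p_x) ≈ 151.35°.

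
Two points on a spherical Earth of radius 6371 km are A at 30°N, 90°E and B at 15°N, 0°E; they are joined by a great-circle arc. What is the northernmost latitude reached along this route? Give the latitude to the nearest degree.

≈ 32°N

The great circle lies in the plane with unit normal n̂ = (p₁ × p₂)/|p₁ × p₂|.
Here n̂_z ≈ -0.844; the vertex latitude is φ_max = arccos|n̂_z| ≈ 32.5°.
Check via Clairaut: cos φ_max = |cos φ₁| · sin C = cos(30.0°)·sin(76.9°) ≈ 0.844, again giving ≈ 32.5°.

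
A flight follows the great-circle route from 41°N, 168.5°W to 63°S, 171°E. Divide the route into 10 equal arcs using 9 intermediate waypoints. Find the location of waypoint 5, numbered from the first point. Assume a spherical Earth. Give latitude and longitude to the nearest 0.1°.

Convert each endpoint to a unit vector on the sphere (x = cos φ cos λ, y = cos φ sin λ, z = sin φ).
The central angle between the endpoints is δ = arccos(p₁·p₂) ≈ 1.838 rad (105.3°).
Interpolate at f = 5/10 with slerp weights a = sin((1−f)δ)/sin δ ≈ 0.824, b = sin(fδ)/sin δ ≈ 0.824.
p = a·p₁ + b·p₂ ≈ (-0.979, -0.065, -0.194); φ = arcsin(p_z) ≈ -11.16°, λ = atan2(p_y, p_x) ≈ -176.17°.

≈ 11.2°S, 176.2°W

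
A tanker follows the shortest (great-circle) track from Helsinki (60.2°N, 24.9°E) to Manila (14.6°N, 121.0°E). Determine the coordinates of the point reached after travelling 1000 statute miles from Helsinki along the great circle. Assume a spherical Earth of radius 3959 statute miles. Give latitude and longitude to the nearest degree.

≈ 60°N, 54°E

Convert each endpoint to a unit vector on the sphere (x = cos φ cos λ, y = cos φ sin λ, z = sin φ).
The central angle between the endpoints is δ = arccos(p₁·p₂) ≈ 1.402 rad (80.3°). The total great-circle distance is δ·R ≈ 1.402 × 3959 ≈ 5552 mi, so the target fraction is f = 1000/5552 ≈ 0.180.
Interpolate at f ≈ 0.180 with slerp weights a = sin((1−f)δ)/sin δ ≈ 0.926, b = sin(fδ)/sin δ ≈ 0.253.
p = a·p₁ + b·p₂ ≈ (0.291, 0.404, 0.867); φ = arcsin(p_z) ≈ 60.14°, λ = atan2(p_y, p_x) ≈ 54.24°.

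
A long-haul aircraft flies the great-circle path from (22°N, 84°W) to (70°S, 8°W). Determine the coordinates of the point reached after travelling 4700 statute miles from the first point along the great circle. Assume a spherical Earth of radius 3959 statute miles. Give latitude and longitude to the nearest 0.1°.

The haversine formula gives a central angle δ ≈ 1.850 rad (106.0°) between the endpoints. The total great-circle distance is δ·R ≈ 1.850 × 3959 ≈ 7323 mi, so the target fraction is f = 4700/7323 ≈ 0.642.
Interpolate at f ≈ 0.642 with slerp weights a = sin((1−f)δ)/sin δ ≈ 0.640, b = sin(fδ)/sin δ ≈ 0.965.
p = a·p₁ + b·p₂ ≈ (0.389, -0.636, -0.667); φ = arcsin(p_z) ≈ -41.81°, λ = atan2(p_y, p_x) ≈ -58.56°.

≈ (41.8°S, 58.6°W)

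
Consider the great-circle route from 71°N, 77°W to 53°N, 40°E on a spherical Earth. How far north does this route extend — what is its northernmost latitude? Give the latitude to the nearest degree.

≈ 76°N

The great circle lies in the plane with unit normal n̂ = (p₁ × p₂)/|p₁ × p₂|.
Here n̂_z ≈ +0.234; the vertex latitude is φ_max = arccos|n̂_z| ≈ 76.5°.
Check via Clairaut: cos φ_max = |cos φ₁| · sin C = cos(71.0°)·sin(46.0°) ≈ 0.234, again giving ≈ 76.5°.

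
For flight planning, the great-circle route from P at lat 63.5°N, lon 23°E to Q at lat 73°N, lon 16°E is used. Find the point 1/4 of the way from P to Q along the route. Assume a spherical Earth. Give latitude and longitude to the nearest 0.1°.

≈ lat 65.9°N, lon 21.7°E

Convert each endpoint to a unit vector on the sphere (x = cos φ cos λ, y = cos φ sin λ, z = sin φ).
The central angle between the endpoints is δ = arccos(p₁·p₂) ≈ 0.172 rad (9.8°).
Interpolate at f = 1/4 with slerp weights a = sin((1−f)δ)/sin δ ≈ 0.752, b = sin(fδ)/sin δ ≈ 0.251.
p = a·p₁ + b·p₂ ≈ (0.379, 0.151, 0.913); φ = arcsin(p_z) ≈ 65.90°, λ = atan2(p_y, p_x) ≈ 21.74°.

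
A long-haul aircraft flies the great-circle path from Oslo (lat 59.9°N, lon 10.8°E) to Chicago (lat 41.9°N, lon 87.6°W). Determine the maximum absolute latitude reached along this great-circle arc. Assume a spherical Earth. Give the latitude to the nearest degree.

The great circle lies in the plane with unit normal n̂ = (p₁ × p₂)/|p₁ × p₂|.
Here n̂_z ≈ -0.433; the vertex latitude is φ_max = arccos|n̂_z| ≈ 64.3°.

≈ 64°N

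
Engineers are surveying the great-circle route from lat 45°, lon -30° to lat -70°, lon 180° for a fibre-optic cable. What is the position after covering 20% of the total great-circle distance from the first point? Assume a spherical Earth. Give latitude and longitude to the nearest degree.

From cos δ = sin φ₁ sin φ₂ + cos φ₁ cos φ₂ cos Δλ, the central angle is δ ≈ 2.634 rad (150.9°).
Interpolate at f = 0.20 with slerp weights a = sin((1−f)δ)/sin δ ≈ 1.768, b = sin(fδ)/sin δ ≈ 1.034.
p = a·p₁ + b·p₂ ≈ (0.729, -0.625, 0.278); φ = arcsin(p_z) ≈ 16.17°, λ = atan2(p_y, p_x) ≈ -40.61°.

≈ lat 16°, lon -41°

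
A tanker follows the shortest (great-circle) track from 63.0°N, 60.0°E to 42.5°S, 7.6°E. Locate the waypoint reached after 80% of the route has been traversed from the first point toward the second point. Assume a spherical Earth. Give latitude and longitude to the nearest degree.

The haversine formula gives a central angle δ ≈ 1.980 rad (113.4°) between the endpoints.
Interpolate at f = 0.80 with slerp weights a = sin((1−f)δ)/sin δ ≈ 0.420, b = sin(fδ)/sin δ ≈ 1.090.
p = a·p₁ + b·p₂ ≈ (0.892, 0.272, -0.362); φ = arcsin(p_z) ≈ -21.21°, λ = atan2(p_y, p_x) ≈ 16.93°.

≈ 21°S, 17°E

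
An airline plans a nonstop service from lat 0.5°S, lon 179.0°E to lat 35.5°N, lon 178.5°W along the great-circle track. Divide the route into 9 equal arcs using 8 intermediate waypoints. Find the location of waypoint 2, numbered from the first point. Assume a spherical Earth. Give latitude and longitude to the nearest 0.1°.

≈ lat 7.5°N, lon 179.5°E

Convert each endpoint to a unit vector on the sphere (x = cos φ cos λ, y = cos φ sin λ, z = sin φ).
The central angle between the endpoints is δ = arccos(p₁·p₂) ≈ 0.630 rad (36.1°).
Interpolate at f = 2/9 with slerp weights a = sin((1−f)δ)/sin δ ≈ 0.799, b = sin(fδ)/sin δ ≈ 0.237.
p = a·p₁ + b·p₂ ≈ (-0.991, 0.009, 0.131); φ = arcsin(p_z) ≈ 7.50°, λ = atan2(p_y, p_x) ≈ 179.49°.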